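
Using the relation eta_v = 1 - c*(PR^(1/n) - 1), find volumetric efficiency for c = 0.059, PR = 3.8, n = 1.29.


PR^(1/n) = 3.8^(1/1.29) = 2.81478124
eta_v = 1 - 0.059 * (2.81478124 - 1)
eta_v = 0.8929

0.8929


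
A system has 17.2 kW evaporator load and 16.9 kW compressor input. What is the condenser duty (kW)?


Q_cond = Q_evap + W
Q_cond = 17.2 + 16.9
Q_cond = 34.1 kW

34.1


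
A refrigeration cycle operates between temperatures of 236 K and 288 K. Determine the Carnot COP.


dT = 288 - 236 = 52 K
COP_carnot = T_cold / dT = 236 / 52
COP_carnot = 4.538

4.538


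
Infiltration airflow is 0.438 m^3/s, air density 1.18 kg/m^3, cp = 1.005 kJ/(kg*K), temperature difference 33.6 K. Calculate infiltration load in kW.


Q = V_dot * rho * cp * dT
Q = 0.438 * 1.18 * 1.005 * 33.6
Q = 17.453 kW

17.453


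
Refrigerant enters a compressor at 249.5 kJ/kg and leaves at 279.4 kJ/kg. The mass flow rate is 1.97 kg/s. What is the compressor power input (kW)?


dh = 279.4 - 249.5 = 29.9 kJ/kg
W = m_dot * dh = 1.97 * 29.9 = 58.9 kW

58.9


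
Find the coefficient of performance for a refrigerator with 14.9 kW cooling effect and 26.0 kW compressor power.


COP = Q_evap / W
COP = 14.9 / 26.0
COP = 0.573

0.573


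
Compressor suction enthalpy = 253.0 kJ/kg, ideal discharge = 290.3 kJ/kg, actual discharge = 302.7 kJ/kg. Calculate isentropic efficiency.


dh_ideal = 290.3 - 253.0 = 37.3 kJ/kg
dh_actual = 302.7 - 253.0 = 49.7 kJ/kg
eta_s = dh_ideal / dh_actual = 37.3 / 49.7
eta_s = 0.7505

0.7505


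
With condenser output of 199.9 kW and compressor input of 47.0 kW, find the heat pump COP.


COP_hp = Q_cond / W
COP_hp = 199.9 / 47.0
COP_hp = 4.253

4.253


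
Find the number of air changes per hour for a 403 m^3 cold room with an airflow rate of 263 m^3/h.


ACH = flow / volume
ACH = 263 / 403
ACH = 0.653

0.653


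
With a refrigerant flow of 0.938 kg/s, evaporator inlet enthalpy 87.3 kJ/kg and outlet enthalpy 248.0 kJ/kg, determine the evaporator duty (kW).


dh = 248.0 - 87.3 = 160.7 kJ/kg
Q_evap = m_dot * dh = 0.938 * 160.7
Q_evap = 150.74 kW

150.74


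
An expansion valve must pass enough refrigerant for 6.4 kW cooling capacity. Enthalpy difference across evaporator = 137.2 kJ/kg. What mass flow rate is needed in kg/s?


m_dot = Q / dh
m_dot = 6.4 / 137.2
m_dot = 0.0466 kg/s

0.0466


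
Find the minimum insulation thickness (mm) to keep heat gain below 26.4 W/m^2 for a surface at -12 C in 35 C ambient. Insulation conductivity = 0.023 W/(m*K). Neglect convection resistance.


dT = 35 - (-12) = 47 K
thickness = k * dT / q_max * 1000
thickness = 0.023 * 47 / 26.4 * 1000
thickness = 40.9 mm

40.9


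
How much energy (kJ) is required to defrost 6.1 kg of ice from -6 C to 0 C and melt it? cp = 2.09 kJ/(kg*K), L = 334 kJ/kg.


Sensible heat = cp * dT = 2.09 * 6 = 12.54 kJ/kg
Total per kg = 12.54 + 334 = 346.54 kJ/kg
Q = m * total = 6.1 * 346.54
Q = 2113.9 kJ

2113.9


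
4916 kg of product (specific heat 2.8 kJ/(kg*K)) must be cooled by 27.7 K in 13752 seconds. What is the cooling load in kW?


Q = m * cp * dT / t
Q = 4916 * 2.8 * 27.7 / 13752
Q = 27.726 kW

27.726


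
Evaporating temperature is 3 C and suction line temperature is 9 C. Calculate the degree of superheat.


Superheat = T_suction - T_evap
Superheat = 9 - (3)
Superheat = 6 K

6


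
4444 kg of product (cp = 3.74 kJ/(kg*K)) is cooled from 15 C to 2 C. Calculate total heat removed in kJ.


dT = 15 - (2) = 13 K
Q = m * cp * dT = 4444 * 3.74 * 13
Q = 216067 kJ

216067


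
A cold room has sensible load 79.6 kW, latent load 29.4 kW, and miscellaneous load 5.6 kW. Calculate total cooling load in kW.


Q_total = Q_s + Q_l + Q_misc
Q_total = 79.6 + 29.4 + 5.6
Q_total = 114.6 kW

114.6


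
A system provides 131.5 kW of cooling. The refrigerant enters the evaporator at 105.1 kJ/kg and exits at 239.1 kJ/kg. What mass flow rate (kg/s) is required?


dh = 239.1 - 105.1 = 134.0 kJ/kg
m_dot = Q / dh = 131.5 / 134.0 = 0.9813 kg/s

0.9813


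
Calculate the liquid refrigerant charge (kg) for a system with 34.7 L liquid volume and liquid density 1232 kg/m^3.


Charge = V * rho / 1000
Charge = 34.7 * 1232 / 1000
Charge = 42.75 kg

42.75


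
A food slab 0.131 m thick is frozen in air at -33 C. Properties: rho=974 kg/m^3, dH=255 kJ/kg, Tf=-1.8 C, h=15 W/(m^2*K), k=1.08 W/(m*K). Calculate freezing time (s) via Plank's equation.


dT = -1.8 - (-33) = 31.2 K
term1 = a/(2h) = 0.131/(2*15) = 0.004366666667
term2 = a^2/(8k) = 0.131^2/(8*1.08) = 0.001986226852
t = rho*dH*1000/dT * (term1 + term2)
t = 974*255*1000/31.2 * (0.004366666667 + 0.001986226852)
t = 50573 s

50573


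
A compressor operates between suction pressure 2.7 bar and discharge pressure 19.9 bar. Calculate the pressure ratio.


PR = P_high / P_low
PR = 19.9 / 2.7
PR = 7.37

7.37


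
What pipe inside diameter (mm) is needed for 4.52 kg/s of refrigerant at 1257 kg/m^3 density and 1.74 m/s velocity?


A = m_dot / (rho * v) = 4.52 / (1257 * 1.74) = 0.002066588027 m^2
d = sqrt(4*A/pi) * 1000
d = 51.3 mm

51.3


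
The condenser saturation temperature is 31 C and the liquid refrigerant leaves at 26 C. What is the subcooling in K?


Subcooling = T_cond - T_liquid
Subcooling = 31 - 26
Subcooling = 5 K

5


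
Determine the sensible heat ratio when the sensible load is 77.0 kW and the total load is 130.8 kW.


SHR = Q_sensible / Q_total
SHR = 77.0 / 130.8
SHR = 0.589

0.589


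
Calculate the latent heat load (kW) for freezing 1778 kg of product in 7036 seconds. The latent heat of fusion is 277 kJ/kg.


Q_lat = m * h_fg / t
Q_lat = 1778 * 277 / 7036
Q_lat = 70.0 kW

70.0


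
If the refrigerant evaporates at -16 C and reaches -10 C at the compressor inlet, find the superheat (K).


Superheat = T_suction - T_evap
Superheat = -10 - (-16)
Superheat = 6 K

6


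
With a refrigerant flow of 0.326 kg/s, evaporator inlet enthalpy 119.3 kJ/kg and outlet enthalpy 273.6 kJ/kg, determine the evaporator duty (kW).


dh = 273.6 - 119.3 = 154.3 kJ/kg
Q_evap = m_dot * dh = 0.326 * 154.3
Q_evap = 50.3 kW

50.3


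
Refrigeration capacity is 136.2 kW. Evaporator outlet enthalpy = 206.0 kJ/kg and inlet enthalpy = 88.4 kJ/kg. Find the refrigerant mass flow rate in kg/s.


dh = 206.0 - 88.4 = 117.6 kJ/kg
m_dot = Q / dh = 136.2 / 117.6 = 1.1582 kg/s

1.1582


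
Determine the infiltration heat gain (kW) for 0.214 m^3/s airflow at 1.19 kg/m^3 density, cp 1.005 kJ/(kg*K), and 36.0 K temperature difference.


Q = V_dot * rho * cp * dT
Q = 0.214 * 1.19 * 1.005 * 36.0
Q = 9.214 kW

9.214


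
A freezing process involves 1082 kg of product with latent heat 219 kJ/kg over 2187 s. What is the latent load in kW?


Q_lat = m * h_fg / t
Q_lat = 1082 * 219 / 2187
Q_lat = 108.35 kW

108.35


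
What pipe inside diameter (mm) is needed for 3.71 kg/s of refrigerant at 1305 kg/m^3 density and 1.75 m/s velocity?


A = m_dot / (rho * v) = 3.71 / (1305 * 1.75) = 0.001624521073 m^2
d = sqrt(4*A/pi) * 1000
d = 45.5 mm

45.5


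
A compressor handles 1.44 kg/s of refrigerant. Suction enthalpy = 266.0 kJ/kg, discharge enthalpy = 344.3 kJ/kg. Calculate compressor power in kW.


dh = 344.3 - 266.0 = 78.3 kJ/kg
W = m_dot * dh = 1.44 * 78.3 = 112.75 kW

112.75


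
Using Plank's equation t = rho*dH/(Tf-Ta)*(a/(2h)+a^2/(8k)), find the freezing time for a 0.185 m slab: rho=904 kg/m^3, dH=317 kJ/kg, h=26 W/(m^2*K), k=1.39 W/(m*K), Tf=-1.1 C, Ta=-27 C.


dT = -1.1 - (-27) = 25.9 K
term1 = a/(2h) = 0.185/(2*26) = 0.003557692308
term2 = a^2/(8k) = 0.185^2/(8*1.39) = 0.00307778777
t = rho*dH*1000/dT * (term1 + term2)
t = 904*317*1000/25.9 * (0.003557692308 + 0.00307778777)
t = 73418 s

73418


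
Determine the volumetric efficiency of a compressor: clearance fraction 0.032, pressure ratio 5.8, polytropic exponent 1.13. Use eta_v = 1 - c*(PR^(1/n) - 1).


PR^(1/n) = 5.8^(1/1.13) = 4.73805387
eta_v = 1 - 0.032 * (4.73805387 - 1)
eta_v = 0.8804

0.8804


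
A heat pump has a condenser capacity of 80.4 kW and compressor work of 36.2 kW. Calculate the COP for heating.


COP_hp = Q_cond / W
COP_hp = 80.4 / 36.2
COP_hp = 2.221

2.221


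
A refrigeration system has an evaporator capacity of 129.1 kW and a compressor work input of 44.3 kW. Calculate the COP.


COP = Q_evap / W
COP = 129.1 / 44.3
COP = 2.914

2.914


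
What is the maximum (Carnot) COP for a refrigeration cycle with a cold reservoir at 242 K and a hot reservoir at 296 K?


dT = 296 - 242 = 54 K
COP_carnot = T_cold / dT = 242 / 54
COP_carnot = 4.481

4.481


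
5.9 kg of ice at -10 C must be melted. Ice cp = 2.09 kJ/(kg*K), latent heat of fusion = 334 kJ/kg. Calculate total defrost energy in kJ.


Sensible heat = cp * dT = 2.09 * 10 = 20.9 kJ/kg
Total per kg = 20.9 + 334 = 354.9 kJ/kg
Q = m * total = 5.9 * 354.9
Q = 2093.9 kJ

2093.9


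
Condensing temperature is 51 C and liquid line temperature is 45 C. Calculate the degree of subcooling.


Subcooling = T_cond - T_liquid
Subcooling = 51 - 45
Subcooling = 6 K

6


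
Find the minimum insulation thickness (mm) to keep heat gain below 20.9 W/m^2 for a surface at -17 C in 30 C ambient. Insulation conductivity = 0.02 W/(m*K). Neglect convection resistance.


dT = 30 - (-17) = 47 K
thickness = k * dT / q_max * 1000
thickness = 0.02 * 47 / 20.9 * 1000
thickness = 45.0 mm

45.0


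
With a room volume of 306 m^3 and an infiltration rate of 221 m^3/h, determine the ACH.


ACH = flow / volume
ACH = 221 / 306
ACH = 0.722

0.722


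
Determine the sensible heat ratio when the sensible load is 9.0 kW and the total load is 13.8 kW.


SHR = Q_sensible / Q_total
SHR = 9.0 / 13.8
SHR = 0.652

0.652


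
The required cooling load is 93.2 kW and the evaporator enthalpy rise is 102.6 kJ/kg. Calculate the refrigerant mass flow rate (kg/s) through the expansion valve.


m_dot = Q / dh
m_dot = 93.2 / 102.6
m_dot = 0.9084 kg/s

0.9084


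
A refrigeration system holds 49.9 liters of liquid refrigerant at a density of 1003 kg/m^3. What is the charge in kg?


Charge = V * rho / 1000
Charge = 49.9 * 1003 / 1000
Charge = 50.05 kg

50.05


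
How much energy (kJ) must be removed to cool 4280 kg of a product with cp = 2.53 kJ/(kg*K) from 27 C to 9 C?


dT = 27 - (9) = 18 K
Q = m * cp * dT = 4280 * 2.53 * 18
Q = 194911 kJ

194911


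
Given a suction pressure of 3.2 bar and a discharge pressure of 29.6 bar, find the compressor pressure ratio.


PR = P_high / P_low
PR = 29.6 / 3.2
PR = 9.25

9.25


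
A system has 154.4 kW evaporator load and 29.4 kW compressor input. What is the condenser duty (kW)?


Q_cond = Q_evap + W
Q_cond = 154.4 + 29.4
Q_cond = 183.8 kW

183.8


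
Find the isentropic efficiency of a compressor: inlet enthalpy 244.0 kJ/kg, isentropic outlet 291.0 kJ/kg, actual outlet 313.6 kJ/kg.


dh_ideal = 291.0 - 244.0 = 47.0 kJ/kg
dh_actual = 313.6 - 244.0 = 69.6 kJ/kg
eta_s = dh_ideal / dh_actual = 47.0 / 69.6
eta_s = 0.6753

0.6753


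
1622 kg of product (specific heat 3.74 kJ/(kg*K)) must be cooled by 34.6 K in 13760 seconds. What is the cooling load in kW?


Q = m * cp * dT / t
Q = 1622 * 3.74 * 34.6 / 13760
Q = 15.254 kW

15.254


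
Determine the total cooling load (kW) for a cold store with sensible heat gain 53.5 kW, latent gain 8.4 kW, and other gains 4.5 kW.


Q_total = Q_s + Q_l + Q_misc
Q_total = 53.5 + 8.4 + 4.5
Q_total = 66.4 kW

66.4


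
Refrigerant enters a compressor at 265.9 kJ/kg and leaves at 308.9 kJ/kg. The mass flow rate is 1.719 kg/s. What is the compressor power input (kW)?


dh = 308.9 - 265.9 = 43.0 kJ/kg
W = m_dot * dh = 1.719 * 43.0 = 73.92 kW

73.92


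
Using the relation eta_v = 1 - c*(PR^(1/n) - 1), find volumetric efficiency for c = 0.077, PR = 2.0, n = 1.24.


PR^(1/n) = 2.0^(1/1.24) = 1.74890462
eta_v = 1 - 0.077 * (1.74890462 - 1)
eta_v = 0.9423

0.9423


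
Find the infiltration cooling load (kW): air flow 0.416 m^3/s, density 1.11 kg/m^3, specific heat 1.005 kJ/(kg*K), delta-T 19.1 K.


Q = V_dot * rho * cp * dT
Q = 0.416 * 1.11 * 1.005 * 19.1
Q = 8.864 kW

8.864


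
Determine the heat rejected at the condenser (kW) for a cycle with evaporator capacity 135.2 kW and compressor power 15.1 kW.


Q_cond = Q_evap + W
Q_cond = 135.2 + 15.1
Q_cond = 150.3 kW

150.3


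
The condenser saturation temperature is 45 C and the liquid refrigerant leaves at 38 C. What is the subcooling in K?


Subcooling = T_cond - T_liquid
Subcooling = 45 - 38
Subcooling = 7 K

7


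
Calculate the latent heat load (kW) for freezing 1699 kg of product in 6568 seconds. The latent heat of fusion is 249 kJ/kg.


Q_lat = m * h_fg / t
Q_lat = 1699 * 249 / 6568
Q_lat = 64.41 kW

64.41


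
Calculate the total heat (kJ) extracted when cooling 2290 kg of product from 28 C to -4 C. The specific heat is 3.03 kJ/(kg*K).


dT = 28 - (-4) = 32 K
Q = m * cp * dT = 2290 * 3.03 * 32
Q = 222038 kJ

222038


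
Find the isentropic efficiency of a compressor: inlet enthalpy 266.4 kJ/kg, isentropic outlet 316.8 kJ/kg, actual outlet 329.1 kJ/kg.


dh_ideal = 316.8 - 266.4 = 50.4 kJ/kg
dh_actual = 329.1 - 266.4 = 62.7 kJ/kg
eta_s = dh_ideal / dh_actual = 50.4 / 62.7
eta_s = 0.8038

0.8038


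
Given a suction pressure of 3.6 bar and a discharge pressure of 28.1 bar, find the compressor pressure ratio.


PR = P_high / P_low
PR = 28.1 / 3.6
PR = 7.806

7.806


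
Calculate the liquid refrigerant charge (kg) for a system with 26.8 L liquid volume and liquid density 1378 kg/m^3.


Charge = V * rho / 1000
Charge = 26.8 * 1378 / 1000
Charge = 36.93 kg

36.93


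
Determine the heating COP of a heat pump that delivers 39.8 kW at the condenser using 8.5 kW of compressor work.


COP_hp = Q_cond / W
COP_hp = 39.8 / 8.5
COP_hp = 4.682

4.682


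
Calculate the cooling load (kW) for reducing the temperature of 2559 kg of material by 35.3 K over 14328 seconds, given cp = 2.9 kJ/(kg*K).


Q = m * cp * dT / t
Q = 2559 * 2.9 * 35.3 / 14328
Q = 18.283 kW

18.283


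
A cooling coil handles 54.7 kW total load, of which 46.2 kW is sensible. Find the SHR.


SHR = Q_sensible / Q_total
SHR = 46.2 / 54.7
SHR = 0.845

0.845


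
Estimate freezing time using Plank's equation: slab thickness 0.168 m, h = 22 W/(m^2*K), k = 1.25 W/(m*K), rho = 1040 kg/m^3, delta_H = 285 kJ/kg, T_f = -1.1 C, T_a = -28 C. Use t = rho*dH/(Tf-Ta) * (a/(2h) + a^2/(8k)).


dT = -1.1 - (-28) = 26.9 K
term1 = a/(2h) = 0.168/(2*22) = 0.003818181818
term2 = a^2/(8k) = 0.168^2/(8*1.25) = 0.0028224
t = rho*dH*1000/dT * (term1 + term2)
t = 1040*285*1000/26.9 * (0.003818181818 + 0.0028224)
t = 73170 s

73170


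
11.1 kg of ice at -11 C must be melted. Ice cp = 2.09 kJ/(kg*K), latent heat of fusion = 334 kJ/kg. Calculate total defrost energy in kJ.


Sensible heat = cp * dT = 2.09 * 11 = 22.99 kJ/kg
Total per kg = 22.99 + 334 = 356.99 kJ/kg
Q = m * total = 11.1 * 356.99
Q = 3962.6 kJ

3962.6


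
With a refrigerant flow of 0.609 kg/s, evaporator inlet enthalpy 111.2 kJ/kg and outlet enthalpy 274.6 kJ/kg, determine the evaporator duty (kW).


dh = 274.6 - 111.2 = 163.4 kJ/kg
Q_evap = m_dot * dh = 0.609 * 163.4
Q_evap = 99.51 kW

99.51


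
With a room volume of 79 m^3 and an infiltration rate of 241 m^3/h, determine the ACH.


ACH = flow / volume
ACH = 241 / 79
ACH = 3.051

3.051


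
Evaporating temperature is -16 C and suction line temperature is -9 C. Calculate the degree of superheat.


Superheat = T_suction - T_evap
Superheat = -9 - (-16)
Superheat = 7 K

7


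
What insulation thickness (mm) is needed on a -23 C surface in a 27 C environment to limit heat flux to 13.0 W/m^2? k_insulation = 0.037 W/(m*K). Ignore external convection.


dT = 27 - (-23) = 50 K
thickness = k * dT / q_max * 1000
thickness = 0.037 * 50 / 13.0 * 1000
thickness = 142.3 mm

142.3


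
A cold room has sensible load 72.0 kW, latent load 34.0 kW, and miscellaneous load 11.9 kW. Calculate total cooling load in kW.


Q_total = Q_s + Q_l + Q_misc
Q_total = 72.0 + 34.0 + 11.9
Q_total = 117.9 kW

117.9


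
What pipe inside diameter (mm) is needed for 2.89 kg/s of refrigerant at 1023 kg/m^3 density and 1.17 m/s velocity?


A = m_dot / (rho * v) = 2.89 / (1023 * 1.17) = 0.002414550802 m^2
d = sqrt(4*A/pi) * 1000
d = 55.4 mm

55.4


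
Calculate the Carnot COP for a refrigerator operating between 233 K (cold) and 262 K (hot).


dT = 262 - 233 = 29 K
COP_carnot = T_cold / dT = 233 / 29
COP_carnot = 8.034

8.034


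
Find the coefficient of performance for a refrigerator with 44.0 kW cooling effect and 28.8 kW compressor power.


COP = Q_evap / W
COP = 44.0 / 28.8
COP = 1.528

1.528


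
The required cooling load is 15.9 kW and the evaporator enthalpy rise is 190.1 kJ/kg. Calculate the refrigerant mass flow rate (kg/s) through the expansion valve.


m_dot = Q / dh
m_dot = 15.9 / 190.1
m_dot = 0.0836 kg/s

0.0836


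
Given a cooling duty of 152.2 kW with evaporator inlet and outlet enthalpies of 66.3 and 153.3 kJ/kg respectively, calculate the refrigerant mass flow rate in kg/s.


dh = 153.3 - 66.3 = 87.0 kJ/kg
m_dot = Q / dh = 152.2 / 87.0 = 1.7494 kg/s

1.7494


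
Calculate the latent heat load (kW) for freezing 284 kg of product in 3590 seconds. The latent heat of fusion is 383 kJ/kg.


Q_lat = m * h_fg / t
Q_lat = 284 * 383 / 3590
Q_lat = 30.3 kW

30.3


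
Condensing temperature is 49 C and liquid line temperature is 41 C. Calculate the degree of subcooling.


Subcooling = T_cond - T_liquid
Subcooling = 49 - 41
Subcooling = 8 K

8


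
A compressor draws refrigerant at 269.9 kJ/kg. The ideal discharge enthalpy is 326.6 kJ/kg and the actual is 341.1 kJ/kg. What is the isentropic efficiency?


dh_ideal = 326.6 - 269.9 = 56.7 kJ/kg
dh_actual = 341.1 - 269.9 = 71.2 kJ/kg
eta_s = dh_ideal / dh_actual = 56.7 / 71.2
eta_s = 0.7963

0.7963


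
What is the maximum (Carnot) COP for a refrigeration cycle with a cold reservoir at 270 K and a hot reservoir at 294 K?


dT = 294 - 270 = 24 K
COP_carnot = T_cold / dT = 270 / 24
COP_carnot = 11.25

11.25


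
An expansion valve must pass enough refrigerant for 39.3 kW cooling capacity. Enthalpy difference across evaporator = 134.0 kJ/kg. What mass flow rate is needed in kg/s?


m_dot = Q / dh
m_dot = 39.3 / 134.0
m_dot = 0.2933 kg/s

0.2933


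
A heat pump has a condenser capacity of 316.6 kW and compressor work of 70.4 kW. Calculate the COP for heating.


COP_hp = Q_cond / W
COP_hp = 316.6 / 70.4
COP_hp = 4.497

4.497


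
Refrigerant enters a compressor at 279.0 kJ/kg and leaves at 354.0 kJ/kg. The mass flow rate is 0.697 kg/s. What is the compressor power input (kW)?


dh = 354.0 - 279.0 = 75.0 kJ/kg
W = m_dot * dh = 0.697 * 75.0 = 52.28 kW

52.28


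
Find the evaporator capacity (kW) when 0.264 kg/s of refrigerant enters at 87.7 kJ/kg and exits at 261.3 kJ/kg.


dh = 261.3 - 87.7 = 173.6 kJ/kg
Q_evap = m_dot * dh = 0.264 * 173.6
Q_evap = 45.83 kW

45.83


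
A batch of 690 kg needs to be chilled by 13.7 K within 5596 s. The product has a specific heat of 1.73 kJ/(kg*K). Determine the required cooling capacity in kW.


Q = m * cp * dT / t
Q = 690 * 1.73 * 13.7 / 5596
Q = 2.922 kW

2.922


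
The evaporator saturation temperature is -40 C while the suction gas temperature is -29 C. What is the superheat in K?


Superheat = T_suction - T_evap
Superheat = -29 - (-40)
Superheat = 11 K

11


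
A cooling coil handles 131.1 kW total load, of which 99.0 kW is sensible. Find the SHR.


SHR = Q_sensible / Q_total
SHR = 99.0 / 131.1
SHR = 0.755

0.755


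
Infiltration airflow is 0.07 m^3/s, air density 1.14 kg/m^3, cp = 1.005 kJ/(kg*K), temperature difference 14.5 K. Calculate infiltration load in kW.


Q = V_dot * rho * cp * dT
Q = 0.07 * 1.14 * 1.005 * 14.5
Q = 1.163 kW

1.163


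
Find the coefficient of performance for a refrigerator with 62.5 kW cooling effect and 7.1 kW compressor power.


COP = Q_evap / W
COP = 62.5 / 7.1
COP = 8.803

8.803


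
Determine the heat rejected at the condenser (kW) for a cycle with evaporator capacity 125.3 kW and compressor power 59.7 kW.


Q_cond = Q_evap + W
Q_cond = 125.3 + 59.7
Q_cond = 185.0 kW

185.0


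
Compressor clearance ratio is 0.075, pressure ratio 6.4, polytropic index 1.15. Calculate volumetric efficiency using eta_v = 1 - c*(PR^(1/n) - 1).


PR^(1/n) = 6.4^(1/1.15) = 5.02372739
eta_v = 1 - 0.075 * (5.02372739 - 1)
eta_v = 0.6982

0.6982


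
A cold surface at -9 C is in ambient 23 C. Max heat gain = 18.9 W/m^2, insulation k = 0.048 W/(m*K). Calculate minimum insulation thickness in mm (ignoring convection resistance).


dT = 23 - (-9) = 32 K
thickness = k * dT / q_max * 1000
thickness = 0.048 * 32 / 18.9 * 1000
thickness = 81.3 mm

81.3


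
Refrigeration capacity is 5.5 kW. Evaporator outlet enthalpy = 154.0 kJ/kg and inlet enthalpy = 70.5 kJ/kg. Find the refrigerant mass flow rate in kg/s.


dh = 154.0 - 70.5 = 83.5 kJ/kg
m_dot = Q / dh = 5.5 / 83.5 = 0.0659 kg/s

0.0659


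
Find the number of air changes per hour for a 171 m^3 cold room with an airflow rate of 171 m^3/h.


ACH = flow / volume
ACH = 171 / 171
ACH = 1.0

1.0


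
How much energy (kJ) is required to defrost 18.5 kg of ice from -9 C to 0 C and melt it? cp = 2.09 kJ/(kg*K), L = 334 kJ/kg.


Sensible heat = cp * dT = 2.09 * 9 = 18.81 kJ/kg
Total per kg = 18.81 + 334 = 352.81 kJ/kg
Q = m * total = 18.5 * 352.81
Q = 6527.0 kJ

6527.0


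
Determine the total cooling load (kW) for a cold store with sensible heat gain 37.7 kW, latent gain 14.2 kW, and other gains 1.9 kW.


Q_total = Q_s + Q_l + Q_misc
Q_total = 37.7 + 14.2 + 1.9
Q_total = 53.8 kW

53.8


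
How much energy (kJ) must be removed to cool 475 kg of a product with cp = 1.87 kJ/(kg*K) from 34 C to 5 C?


dT = 34 - (5) = 29 K
Q = m * cp * dT = 475 * 1.87 * 29
Q = 25759 kJ

25759


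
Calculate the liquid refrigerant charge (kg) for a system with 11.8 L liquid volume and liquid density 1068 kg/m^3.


Charge = V * rho / 1000
Charge = 11.8 * 1068 / 1000
Charge = 12.6 kg

12.6


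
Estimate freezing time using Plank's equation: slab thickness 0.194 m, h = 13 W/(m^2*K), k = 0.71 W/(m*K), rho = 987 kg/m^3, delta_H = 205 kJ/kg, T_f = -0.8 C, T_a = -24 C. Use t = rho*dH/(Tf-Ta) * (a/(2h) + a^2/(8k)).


dT = -0.8 - (-24) = 23.2 K
term1 = a/(2h) = 0.194/(2*13) = 0.007461538462
term2 = a^2/(8k) = 0.194^2/(8*0.71) = 0.006626056338
t = rho*dH*1000/dT * (term1 + term2)
t = 987*205*1000/23.2 * (0.007461538462 + 0.006626056338)
t = 122863 s

122863


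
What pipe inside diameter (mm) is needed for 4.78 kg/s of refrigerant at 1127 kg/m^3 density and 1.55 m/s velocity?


A = m_dot / (rho * v) = 4.78 / (1127 * 1.55) = 0.002736354009 m^2
d = sqrt(4*A/pi) * 1000
d = 59.0 mm

59.0


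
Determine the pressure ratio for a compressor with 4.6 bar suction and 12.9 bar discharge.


PR = P_high / P_low
PR = 12.9 / 4.6
PR = 2.804

2.804


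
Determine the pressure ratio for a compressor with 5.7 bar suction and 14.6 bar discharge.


PR = P_high / P_low
PR = 14.6 / 5.7
PR = 2.561

2.561


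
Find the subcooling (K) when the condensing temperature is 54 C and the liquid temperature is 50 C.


Subcooling = T_cond - T_liquid
Subcooling = 54 - 50
Subcooling = 4 K

4


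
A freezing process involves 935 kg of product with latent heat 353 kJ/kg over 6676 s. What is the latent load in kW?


Q_lat = m * h_fg / t
Q_lat = 935 * 353 / 6676
Q_lat = 49.44 kW

49.44


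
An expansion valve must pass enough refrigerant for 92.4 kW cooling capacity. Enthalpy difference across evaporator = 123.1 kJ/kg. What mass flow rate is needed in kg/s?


m_dot = Q / dh
m_dot = 92.4 / 123.1
m_dot = 0.7506 kg/s

0.7506


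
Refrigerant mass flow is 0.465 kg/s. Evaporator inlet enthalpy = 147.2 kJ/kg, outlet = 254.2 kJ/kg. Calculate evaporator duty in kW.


dh = 254.2 - 147.2 = 107.0 kJ/kg
Q_evap = m_dot * dh = 0.465 * 107.0
Q_evap = 49.76 kW

49.76


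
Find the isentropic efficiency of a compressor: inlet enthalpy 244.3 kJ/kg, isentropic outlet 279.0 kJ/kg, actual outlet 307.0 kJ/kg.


dh_ideal = 279.0 - 244.3 = 34.7 kJ/kg
dh_actual = 307.0 - 244.3 = 62.7 kJ/kg
eta_s = dh_ideal / dh_actual = 34.7 / 62.7
eta_s = 0.5534

0.5534


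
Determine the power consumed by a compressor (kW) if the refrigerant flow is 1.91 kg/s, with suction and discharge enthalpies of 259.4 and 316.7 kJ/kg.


dh = 316.7 - 259.4 = 57.3 kJ/kg
W = m_dot * dh = 1.91 * 57.3 = 109.44 kW

109.44


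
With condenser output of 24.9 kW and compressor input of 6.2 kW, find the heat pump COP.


COP_hp = Q_cond / W
COP_hp = 24.9 / 6.2
COP_hp = 4.016

4.016


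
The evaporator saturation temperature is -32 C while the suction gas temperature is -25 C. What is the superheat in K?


Superheat = T_suction - T_evap
Superheat = -25 - (-32)
Superheat = 7 K

7


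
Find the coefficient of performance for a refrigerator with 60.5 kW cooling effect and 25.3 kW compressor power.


COP = Q_evap / W
COP = 60.5 / 25.3
COP = 2.391

2.391


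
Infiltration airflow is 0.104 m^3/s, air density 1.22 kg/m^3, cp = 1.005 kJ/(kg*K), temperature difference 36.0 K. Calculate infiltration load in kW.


Q = V_dot * rho * cp * dT
Q = 0.104 * 1.22 * 1.005 * 36.0
Q = 4.591 kW

4.591


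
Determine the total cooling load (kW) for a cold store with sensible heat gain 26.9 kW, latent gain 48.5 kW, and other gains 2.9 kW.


Q_total = Q_s + Q_l + Q_misc
Q_total = 26.9 + 48.5 + 2.9
Q_total = 78.3 kW

78.3


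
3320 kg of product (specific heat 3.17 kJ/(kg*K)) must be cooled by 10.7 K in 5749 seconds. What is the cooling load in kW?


Q = m * cp * dT / t
Q = 3320 * 3.17 * 10.7 / 5749
Q = 19.588 kW

19.588


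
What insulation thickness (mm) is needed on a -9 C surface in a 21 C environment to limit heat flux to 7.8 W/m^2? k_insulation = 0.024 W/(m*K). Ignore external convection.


dT = 21 - (-9) = 30 K
thickness = k * dT / q_max * 1000
thickness = 0.024 * 30 / 7.8 * 1000
thickness = 92.3 mm

92.3


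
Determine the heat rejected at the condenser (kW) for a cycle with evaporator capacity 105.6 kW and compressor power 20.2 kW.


Q_cond = Q_evap + W
Q_cond = 105.6 + 20.2
Q_cond = 125.8 kW

125.8


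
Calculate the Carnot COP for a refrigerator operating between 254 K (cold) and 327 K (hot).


dT = 327 - 254 = 73 K
COP_carnot = T_cold / dT = 254 / 73
COP_carnot = 3.479

3.479


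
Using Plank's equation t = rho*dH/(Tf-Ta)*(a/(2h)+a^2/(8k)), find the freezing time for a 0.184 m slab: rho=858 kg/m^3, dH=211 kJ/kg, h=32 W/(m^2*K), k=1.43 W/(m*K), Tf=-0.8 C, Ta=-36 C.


dT = -0.8 - (-36) = 35.2 K
term1 = a/(2h) = 0.184/(2*32) = 0.002875
term2 = a^2/(8k) = 0.184^2/(8*1.43) = 0.002959440559
t = rho*dH*1000/dT * (term1 + term2)
t = 858*211*1000/35.2 * (0.002875 + 0.002959440559)
t = 30007 s

30007


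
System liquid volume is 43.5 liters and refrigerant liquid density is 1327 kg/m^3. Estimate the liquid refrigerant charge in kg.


Charge = V * rho / 1000
Charge = 43.5 * 1327 / 1000
Charge = 57.72 kg

57.72


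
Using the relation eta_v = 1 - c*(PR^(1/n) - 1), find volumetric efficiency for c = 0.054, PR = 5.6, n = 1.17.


PR^(1/n) = 5.6^(1/1.17) = 4.3599042
eta_v = 1 - 0.054 * (4.3599042 - 1)
eta_v = 0.8186

0.8186


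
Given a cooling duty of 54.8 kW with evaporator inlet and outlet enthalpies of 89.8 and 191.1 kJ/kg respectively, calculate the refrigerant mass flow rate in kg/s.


dh = 191.1 - 89.8 = 101.3 kJ/kg
m_dot = Q / dh = 54.8 / 101.3 = 0.541 kg/s

0.541


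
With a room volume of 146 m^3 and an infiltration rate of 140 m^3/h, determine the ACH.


ACH = flow / volume
ACH = 140 / 146
ACH = 0.959

0.959


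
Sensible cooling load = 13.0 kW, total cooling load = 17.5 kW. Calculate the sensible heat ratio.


SHR = Q_sensible / Q_total
SHR = 13.0 / 17.5
SHR = 0.743

0.743


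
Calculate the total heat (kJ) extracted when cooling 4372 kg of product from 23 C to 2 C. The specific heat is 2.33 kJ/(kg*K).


dT = 23 - (2) = 21 K
Q = m * cp * dT = 4372 * 2.33 * 21
Q = 213922 kJ

213922


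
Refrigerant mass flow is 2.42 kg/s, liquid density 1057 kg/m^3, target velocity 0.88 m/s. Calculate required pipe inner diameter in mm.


A = m_dot / (rho * v) = 2.42 / (1057 * 0.88) = 0.002601702933 m^2
d = sqrt(4*A/pi) * 1000
d = 57.6 mm

57.6


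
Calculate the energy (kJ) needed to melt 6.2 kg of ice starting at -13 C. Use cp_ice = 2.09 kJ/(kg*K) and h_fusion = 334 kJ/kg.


Sensible heat = cp * dT = 2.09 * 13 = 27.17 kJ/kg
Total per kg = 27.17 + 334 = 361.17 kJ/kg
Q = m * total = 6.2 * 361.17
Q = 2239.3 kJ

2239.3


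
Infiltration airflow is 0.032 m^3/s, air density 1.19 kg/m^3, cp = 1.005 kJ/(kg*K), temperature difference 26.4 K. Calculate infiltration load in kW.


Q = V_dot * rho * cp * dT
Q = 0.032 * 1.19 * 1.005 * 26.4
Q = 1.01 kW

1.01


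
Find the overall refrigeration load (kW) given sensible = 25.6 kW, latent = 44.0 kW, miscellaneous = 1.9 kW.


Q_total = Q_s + Q_l + Q_misc
Q_total = 25.6 + 44.0 + 1.9
Q_total = 71.5 kW

71.5


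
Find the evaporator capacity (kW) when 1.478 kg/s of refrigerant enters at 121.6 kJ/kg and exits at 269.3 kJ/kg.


dh = 269.3 - 121.6 = 147.7 kJ/kg
Q_evap = m_dot * dh = 1.478 * 147.7
Q_evap = 218.3 kW

218.3


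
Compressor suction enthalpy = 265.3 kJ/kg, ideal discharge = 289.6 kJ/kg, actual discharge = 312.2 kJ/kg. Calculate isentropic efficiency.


dh_ideal = 289.6 - 265.3 = 24.3 kJ/kg
dh_actual = 312.2 - 265.3 = 46.9 kJ/kg
eta_s = dh_ideal / dh_actual = 24.3 / 46.9
eta_s = 0.5181

0.5181


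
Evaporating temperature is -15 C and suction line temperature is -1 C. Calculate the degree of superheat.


Superheat = T_suction - T_evap
Superheat = -1 - (-15)
Superheat = 14 K

14


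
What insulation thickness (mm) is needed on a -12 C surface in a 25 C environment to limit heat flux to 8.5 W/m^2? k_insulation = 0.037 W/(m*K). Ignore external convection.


dT = 25 - (-12) = 37 K
thickness = k * dT / q_max * 1000
thickness = 0.037 * 37 / 8.5 * 1000
thickness = 161.1 mm

161.1


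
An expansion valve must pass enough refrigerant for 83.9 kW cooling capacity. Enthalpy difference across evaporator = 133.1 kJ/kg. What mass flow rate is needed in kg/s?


m_dot = Q / dh
m_dot = 83.9 / 133.1
m_dot = 0.6304 kg/s

0.6304


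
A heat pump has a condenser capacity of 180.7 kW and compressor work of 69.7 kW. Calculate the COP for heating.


COP_hp = Q_cond / W
COP_hp = 180.7 / 69.7
COP_hp = 2.593

2.593


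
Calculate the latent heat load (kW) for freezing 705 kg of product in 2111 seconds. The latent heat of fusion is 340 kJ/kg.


Q_lat = m * h_fg / t
Q_lat = 705 * 340 / 2111
Q_lat = 113.55 kW

113.55


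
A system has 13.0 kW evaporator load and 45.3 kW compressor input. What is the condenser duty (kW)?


Q_cond = Q_evap + W
Q_cond = 13.0 + 45.3
Q_cond = 58.3 kW

58.3


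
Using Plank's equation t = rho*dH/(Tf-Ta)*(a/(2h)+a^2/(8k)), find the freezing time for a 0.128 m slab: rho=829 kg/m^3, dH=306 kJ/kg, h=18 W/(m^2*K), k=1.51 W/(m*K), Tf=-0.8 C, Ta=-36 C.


dT = -0.8 - (-36) = 35.2 K
term1 = a/(2h) = 0.128/(2*18) = 0.003555555556
term2 = a^2/(8k) = 0.128^2/(8*1.51) = 0.001356291391
t = rho*dH*1000/dT * (term1 + term2)
t = 829*306*1000/35.2 * (0.003555555556 + 0.001356291391)
t = 35398 s

35398


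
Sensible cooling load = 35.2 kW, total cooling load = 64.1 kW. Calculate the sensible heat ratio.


SHR = Q_sensible / Q_total
SHR = 35.2 / 64.1
SHR = 0.549

0.549


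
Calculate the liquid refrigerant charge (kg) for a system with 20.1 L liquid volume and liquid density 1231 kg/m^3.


Charge = V * rho / 1000
Charge = 20.1 * 1231 / 1000
Charge = 24.74 kg

24.74


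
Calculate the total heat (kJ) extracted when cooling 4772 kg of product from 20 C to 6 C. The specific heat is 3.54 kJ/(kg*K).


dT = 20 - (6) = 14 K
Q = m * cp * dT = 4772 * 3.54 * 14
Q = 236500 kJ

236500


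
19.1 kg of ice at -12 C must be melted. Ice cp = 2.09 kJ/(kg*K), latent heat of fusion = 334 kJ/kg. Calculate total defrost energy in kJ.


Sensible heat = cp * dT = 2.09 * 12 = 25.08 kJ/kg
Total per kg = 25.08 + 334 = 359.08 kJ/kg
Q = m * total = 19.1 * 359.08
Q = 6858.4 kJ

6858.4


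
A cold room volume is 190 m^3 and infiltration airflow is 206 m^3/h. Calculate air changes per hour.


ACH = flow / volume
ACH = 206 / 190
ACH = 1.084

1.084


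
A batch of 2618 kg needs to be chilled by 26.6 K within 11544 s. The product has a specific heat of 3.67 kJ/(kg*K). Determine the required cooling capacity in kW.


Q = m * cp * dT / t
Q = 2618 * 3.67 * 26.6 / 11544
Q = 22.139 kW

22.139


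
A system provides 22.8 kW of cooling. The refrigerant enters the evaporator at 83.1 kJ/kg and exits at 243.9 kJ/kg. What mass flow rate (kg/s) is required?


dh = 243.9 - 83.1 = 160.8 kJ/kg
m_dot = Q / dh = 22.8 / 160.8 = 0.1418 kg/s

0.1418


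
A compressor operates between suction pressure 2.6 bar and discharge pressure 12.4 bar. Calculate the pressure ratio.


PR = P_high / P_low
PR = 12.4 / 2.6
PR = 4.769

4.769


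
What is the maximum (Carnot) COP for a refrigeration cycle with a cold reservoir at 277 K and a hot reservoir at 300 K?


dT = 300 - 277 = 23 K
COP_carnot = T_cold / dT = 277 / 23
COP_carnot = 12.043

12.043


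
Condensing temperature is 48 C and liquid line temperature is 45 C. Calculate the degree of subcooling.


Subcooling = T_cond - T_liquid
Subcooling = 48 - 45
Subcooling = 3 K

3


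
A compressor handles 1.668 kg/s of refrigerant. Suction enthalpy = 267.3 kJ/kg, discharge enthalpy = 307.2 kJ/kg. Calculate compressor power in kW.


dh = 307.2 - 267.3 = 39.9 kJ/kg
W = m_dot * dh = 1.668 * 39.9 = 66.55 kW

66.55


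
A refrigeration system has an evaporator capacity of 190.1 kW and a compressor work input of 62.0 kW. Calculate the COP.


COP = Q_evap / W
COP = 190.1 / 62.0
COP = 3.066

3.066


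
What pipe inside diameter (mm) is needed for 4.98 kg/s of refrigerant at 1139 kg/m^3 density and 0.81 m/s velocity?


A = m_dot / (rho * v) = 4.98 / (1139 * 0.81) = 0.005397847364 m^2
d = sqrt(4*A/pi) * 1000
d = 82.9 mm

82.9


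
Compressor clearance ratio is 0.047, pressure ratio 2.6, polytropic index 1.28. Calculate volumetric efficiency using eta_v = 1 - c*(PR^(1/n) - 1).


PR^(1/n) = 2.6^(1/1.28) = 2.10958937
eta_v = 1 - 0.047 * (2.10958937 - 1)
eta_v = 0.9478

0.9478


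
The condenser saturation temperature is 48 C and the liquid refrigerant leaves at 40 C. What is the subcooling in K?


Subcooling = T_cond - T_liquid
Subcooling = 48 - 40
Subcooling = 8 K

8


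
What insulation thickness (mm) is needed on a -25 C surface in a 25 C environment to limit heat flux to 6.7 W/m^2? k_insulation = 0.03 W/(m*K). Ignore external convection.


dT = 25 - (-25) = 50 K
thickness = k * dT / q_max * 1000
thickness = 0.03 * 50 / 6.7 * 1000
thickness = 223.9 mm

223.9


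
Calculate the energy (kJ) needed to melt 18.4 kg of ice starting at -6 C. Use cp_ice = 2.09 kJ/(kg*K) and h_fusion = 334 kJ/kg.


Sensible heat = cp * dT = 2.09 * 6 = 12.54 kJ/kg
Total per kg = 12.54 + 334 = 346.54 kJ/kg
Q = m * total = 18.4 * 346.54
Q = 6376.3 kJ

6376.3


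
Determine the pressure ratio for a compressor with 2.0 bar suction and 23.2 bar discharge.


PR = P_high / P_low
PR = 23.2 / 2.0
PR = 11.6

11.6


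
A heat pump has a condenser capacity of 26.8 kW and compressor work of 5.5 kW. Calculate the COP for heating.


COP_hp = Q_cond / W
COP_hp = 26.8 / 5.5
COP_hp = 4.873

4.873


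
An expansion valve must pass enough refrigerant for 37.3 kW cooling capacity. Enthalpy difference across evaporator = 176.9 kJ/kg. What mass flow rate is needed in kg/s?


m_dot = Q / dh
m_dot = 37.3 / 176.9
m_dot = 0.2109 kg/s

0.2109


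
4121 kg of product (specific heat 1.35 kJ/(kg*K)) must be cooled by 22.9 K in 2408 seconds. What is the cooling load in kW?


Q = m * cp * dT / t
Q = 4121 * 1.35 * 22.9 / 2408
Q = 52.907 kW

52.907


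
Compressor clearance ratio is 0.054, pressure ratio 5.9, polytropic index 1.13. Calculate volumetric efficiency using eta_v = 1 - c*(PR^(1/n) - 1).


PR^(1/n) = 5.9^(1/1.13) = 4.81027518
eta_v = 1 - 0.054 * (4.81027518 - 1)
eta_v = 0.7942

0.7942


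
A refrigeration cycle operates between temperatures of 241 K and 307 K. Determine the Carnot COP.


dT = 307 - 241 = 66 K
COP_carnot = T_cold / dT = 241 / 66
COP_carnot = 3.652

3.652


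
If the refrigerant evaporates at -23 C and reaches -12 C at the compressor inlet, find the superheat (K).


Superheat = T_suction - T_evap
Superheat = -12 - (-23)
Superheat = 11 K

11


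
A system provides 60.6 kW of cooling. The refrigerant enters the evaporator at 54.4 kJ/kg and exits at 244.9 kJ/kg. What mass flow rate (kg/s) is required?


dh = 244.9 - 54.4 = 190.5 kJ/kg
m_dot = Q / dh = 60.6 / 190.5 = 0.3181 kg/s

0.3181


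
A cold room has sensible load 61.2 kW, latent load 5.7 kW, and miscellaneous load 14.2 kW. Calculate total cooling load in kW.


Q_total = Q_s + Q_l + Q_misc
Q_total = 61.2 + 5.7 + 14.2
Q_total = 81.1 kW

81.1


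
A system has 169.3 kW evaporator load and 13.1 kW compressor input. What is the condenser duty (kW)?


Q_cond = Q_evap + W
Q_cond = 169.3 + 13.1
Q_cond = 182.4 kW

182.4


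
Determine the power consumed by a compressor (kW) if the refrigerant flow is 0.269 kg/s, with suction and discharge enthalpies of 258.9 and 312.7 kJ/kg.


dh = 312.7 - 258.9 = 53.8 kJ/kg
W = m_dot * dh = 0.269 * 53.8 = 14.47 kW

14.47


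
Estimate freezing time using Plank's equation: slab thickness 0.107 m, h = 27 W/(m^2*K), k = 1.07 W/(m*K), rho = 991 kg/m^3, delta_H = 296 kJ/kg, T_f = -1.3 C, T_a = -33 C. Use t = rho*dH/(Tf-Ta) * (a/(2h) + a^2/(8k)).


dT = -1.3 - (-33) = 31.7 K
term1 = a/(2h) = 0.107/(2*27) = 0.001981481481
term2 = a^2/(8k) = 0.107^2/(8*1.07) = 0.0013375
t = rho*dH*1000/dT * (term1 + term2)
t = 991*296*1000/31.7 * (0.001981481481 + 0.0013375)
t = 30712 s

30712


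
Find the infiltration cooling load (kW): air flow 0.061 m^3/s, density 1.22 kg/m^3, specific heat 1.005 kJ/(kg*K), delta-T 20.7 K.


Q = V_dot * rho * cp * dT
Q = 0.061 * 1.22 * 1.005 * 20.7
Q = 1.548 kW

1.548


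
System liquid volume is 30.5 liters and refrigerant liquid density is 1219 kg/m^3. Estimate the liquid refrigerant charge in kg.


Charge = V * rho / 1000
Charge = 30.5 * 1219 / 1000
Charge = 37.18 kg

37.18


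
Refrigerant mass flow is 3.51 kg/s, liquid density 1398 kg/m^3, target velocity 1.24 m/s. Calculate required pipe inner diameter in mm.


A = m_dot / (rho * v) = 3.51 / (1398 * 1.24) = 0.002024781947 m^2
d = sqrt(4*A/pi) * 1000
d = 50.8 mm

50.8


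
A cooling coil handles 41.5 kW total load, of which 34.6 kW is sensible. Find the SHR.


SHR = Q_sensible / Q_total
SHR = 34.6 / 41.5
SHR = 0.834

0.834


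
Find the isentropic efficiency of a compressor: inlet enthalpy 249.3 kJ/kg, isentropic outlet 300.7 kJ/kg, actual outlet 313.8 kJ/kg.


dh_ideal = 300.7 - 249.3 = 51.4 kJ/kg
dh_actual = 313.8 - 249.3 = 64.5 kJ/kg
eta_s = dh_ideal / dh_actual = 51.4 / 64.5
eta_s = 0.7969

0.7969


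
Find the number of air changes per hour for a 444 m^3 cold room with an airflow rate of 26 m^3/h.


ACH = flow / volume
ACH = 26 / 444
ACH = 0.059

0.059


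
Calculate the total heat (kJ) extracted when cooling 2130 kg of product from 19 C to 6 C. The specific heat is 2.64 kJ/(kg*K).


dT = 19 - (6) = 13 K
Q = m * cp * dT = 2130 * 2.64 * 13
Q = 73102 kJ

73102


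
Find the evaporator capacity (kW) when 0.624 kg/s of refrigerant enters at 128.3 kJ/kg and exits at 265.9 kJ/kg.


dh = 265.9 - 128.3 = 137.6 kJ/kg
Q_evap = m_dot * dh = 0.624 * 137.6
Q_evap = 85.86 kW

85.86
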